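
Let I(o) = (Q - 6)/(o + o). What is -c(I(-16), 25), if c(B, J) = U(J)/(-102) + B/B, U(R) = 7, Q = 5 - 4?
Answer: -95/102 ≈ -0.93137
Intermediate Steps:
Q = 1
I(o) = -5/(2*o) (I(o) = (1 - 6)/(o + o) = -5*1/(2*o) = -5/(2*o))
c(B, J) = 95/102 (c(B, J) = 7/(-102) + B/B = 7*(-1/102) + 1 = -7/102 + 1 = 95/102)
-c(I(-16), 25) = -1*95/102 = -95/102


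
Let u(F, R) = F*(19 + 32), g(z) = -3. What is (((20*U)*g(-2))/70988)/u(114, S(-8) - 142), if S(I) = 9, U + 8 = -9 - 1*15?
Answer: 80/17196843 ≈ 4.6520e-6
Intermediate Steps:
U = -32 (U = -8 + (-9 - 1*15) = -8 + (-9 - 15) = -8 - 24 = -32)
u(F, R) = 51*F (u(F, R) = F*51 = 51*F)
(((20*U)*g(-2))/70988)/u(114, S(-8) - 142) = (((20*(-32))*(-3))/70988)/((51*114)) = (-640*(-3)*(1/70988))/5814 = (1920*(1/70988))*(1/5814) = (480/17747)*(1/5814) = 80/17196843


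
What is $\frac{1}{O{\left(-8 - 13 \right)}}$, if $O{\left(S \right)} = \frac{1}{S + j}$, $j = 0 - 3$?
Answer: $-24$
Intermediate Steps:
$j = -3$ ($j = 0 - 3 = -3$)
$O{\left(S \right)} = \frac{1}{-3 + S}$ ($O{\left(S \right)} = \frac{1}{S - 3} = \frac{1}{-3 + S}$)
$\frac{1}{O{\left(-8 - 13 \right)}} = \frac{1}{\frac{1}{-3 - 21}} = \frac{1}{\frac{1}{-24}} = \frac{1}{- \frac{1}{24}} = -24$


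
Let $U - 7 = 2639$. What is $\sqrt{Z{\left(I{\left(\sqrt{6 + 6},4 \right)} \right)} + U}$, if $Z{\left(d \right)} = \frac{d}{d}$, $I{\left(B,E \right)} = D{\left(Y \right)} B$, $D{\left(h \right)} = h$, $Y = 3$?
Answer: $\sqrt{2647} \approx 51.449$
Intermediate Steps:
$U = 2646$ ($U = 7 + 2639 = 2646$)
$I{\left(B,E \right)} = 3 B$
$Z{\left(d \right)} = 1$
$\sqrt{Z{\left(I{\left(\sqrt{6 + 6},4 \right)} \right)} + U} = \sqrt{1 + 2646} = \sqrt{2647}$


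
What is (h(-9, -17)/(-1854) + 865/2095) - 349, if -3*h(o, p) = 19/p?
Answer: -13810376093/39618126 ≈ -348.59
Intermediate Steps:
h(o, p) = -19/(3*p)
(h(-9, -17)/(-1854) + 865/2095) - 349 = (-19/3/(-17)/(-1854) + 865/2095) - 349 = (-19/3*(-1/17)*(-1/1854) + 865*(1/2095)) - 349 = ((19/51)*(-1/1854) + 173/419) - 349 = (-19/94554 + 173/419) - 349 = 16349881/39618126 - 349 = -13810376093/39618126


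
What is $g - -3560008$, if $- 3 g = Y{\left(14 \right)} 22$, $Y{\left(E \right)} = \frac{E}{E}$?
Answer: $\frac{10680002}{3} \approx 3.56 \cdot 10^{6}$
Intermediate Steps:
$Y{\left(E \right)} = 1$
$g = - \frac{22}{3}$ ($g = - \frac{1 \cdot 22}{3} = \left(- \frac{1}{3}\right) 22 = - \frac{22}{3} \approx -7.3333$)
$g - -3560008 = - \frac{22}{3} - -3560008 = - \frac{22}{3} + 3560008 = \frac{10680002}{3}$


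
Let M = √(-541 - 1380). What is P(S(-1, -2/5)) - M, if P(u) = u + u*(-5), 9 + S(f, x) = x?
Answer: 188/5 - I*√1921 ≈ 37.6 - 43.829*I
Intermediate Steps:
S(f, x) = -9 + x
M = I*√1921 (M = √(-1921) = I*√1921 ≈ 43.829*I)
P(u) = -4*u (P(u) = u - 5*u = -4*u)
P(S(-1, -2/5)) - M = -4*(-9 - 2/5) - I*√1921 = -4*(-9 - 2*⅕) - I*√1921 = -4*(-9 - ⅖) - I*√1921 = -4*(-47/5) - I*√1921 = 188/5 - I*√1921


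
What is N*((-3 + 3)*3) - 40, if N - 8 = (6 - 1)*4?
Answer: -40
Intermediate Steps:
N = 28 (N = 8 + (6 - 1)*4 = 8 + 5*4 = 8 + 20 = 28)
N*((-3 + 3)*3) - 40 = 28*((-3 + 3)*3) - 40 = 28*(0*3) - 40 = 28*0 - 40 = 0 - 40 = -40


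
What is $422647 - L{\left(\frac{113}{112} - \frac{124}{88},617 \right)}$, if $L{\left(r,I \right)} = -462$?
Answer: $423109$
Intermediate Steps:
$422647 - L{\left(\frac{113}{112} - \frac{124}{88},617 \right)} = 422647 - -462 = 422647 + 462 = 423109$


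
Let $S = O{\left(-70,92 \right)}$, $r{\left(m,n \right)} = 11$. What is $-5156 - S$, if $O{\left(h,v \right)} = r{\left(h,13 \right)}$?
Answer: $-5167$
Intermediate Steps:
$O{\left(h,v \right)} = 11$
$S = 11$
$-5156 - S = -5156 - 11 = -5167$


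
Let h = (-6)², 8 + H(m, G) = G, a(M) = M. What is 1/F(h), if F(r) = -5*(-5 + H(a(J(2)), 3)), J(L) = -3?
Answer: 1/50 ≈ 0.020000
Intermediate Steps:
H(m, G) = -8 + G
h = 36
F(r) = 50 (F(r) = -5*(-5 + (-8 + 3)) = -5*(-5 - 5) = -5*(-10) = 50)
1/F(h) = 1/50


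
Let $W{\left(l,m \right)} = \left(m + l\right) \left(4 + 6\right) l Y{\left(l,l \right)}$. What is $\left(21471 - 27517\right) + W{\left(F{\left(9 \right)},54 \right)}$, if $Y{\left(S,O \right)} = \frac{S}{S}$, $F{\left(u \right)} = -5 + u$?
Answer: $-3726$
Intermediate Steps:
$Y{\left(S,O \right)} = 1$
$W{\left(l,m \right)} = l \left(10 l + 10 m\right)$ ($W{\left(l,m \right)} = \left(m + l\right) \left(4 + 6\right) l 1 = \left(l + m\right) 10 l 1 = \left(10 l + 10 m\right) l 1 = l \left(10 l + 10 m\right) 1 = l \left(10 l + 10 m\right)$)
$\left(21471 - 27517\right) + W{\left(F{\left(9 \right)},54 \right)} = \left(21471 - 27517\right) + 10 \left(-5 + 9\right) \left(\left(-5 + 9\right) + 54\right) = -6046 + 10 \cdot 4 \left(4 + 54\right) = -6046 + 10 \cdot 4 \cdot 58 = -6046 + 2320 = -3726$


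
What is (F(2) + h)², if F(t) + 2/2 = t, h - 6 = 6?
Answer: 169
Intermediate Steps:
h = 12 (h = 6 + 6 = 12)
F(t) = -1 + t
(F(2) + h)² = ((-1 + 2) + 12)² = (1 + 12)² = 13² = 169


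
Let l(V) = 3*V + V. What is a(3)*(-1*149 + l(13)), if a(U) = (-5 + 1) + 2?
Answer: 194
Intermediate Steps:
l(V) = 4*V
a(U) = -2 (a(U) = -4 + 2 = -2)
a(3)*(-1*149 + l(13)) = -2*(-1*149 + 4*13) = -2*(-149 + 52) = -2*(-97) = 194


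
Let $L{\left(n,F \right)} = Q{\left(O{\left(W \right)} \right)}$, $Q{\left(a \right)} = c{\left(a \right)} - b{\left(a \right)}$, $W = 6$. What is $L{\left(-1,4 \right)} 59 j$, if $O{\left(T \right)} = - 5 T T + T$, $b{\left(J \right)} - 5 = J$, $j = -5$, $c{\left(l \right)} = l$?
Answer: $1475$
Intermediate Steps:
$b{\left(J \right)} = 5 + J$
$O{\left(T \right)} = T - 5 T^{2}$ ($O{\left(T \right)} = - 5 T^{2} + T = T - 5 T^{2}$)
$Q{\left(a \right)} = -5$ ($Q{\left(a \right)} = a - \left(5 + a\right) = -5$)
$L{\left(n,F \right)} = -5$
$L{\left(-1,4 \right)} 59 j = \left(-5\right) 59 \left(-5\right) = \left(-295\right) \left(-5\right) = 1475$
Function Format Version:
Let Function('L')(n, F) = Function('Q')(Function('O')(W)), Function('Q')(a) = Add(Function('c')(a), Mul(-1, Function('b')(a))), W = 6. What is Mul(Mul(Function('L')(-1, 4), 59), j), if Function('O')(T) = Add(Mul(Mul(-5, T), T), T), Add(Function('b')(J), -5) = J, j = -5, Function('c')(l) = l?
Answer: 1475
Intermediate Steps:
Function('b')(J) = Add(5, J)
Function('O')(T) = Add(T, Mul(-5, Pow(T, 2))) (Function('O')(T) = Add(Mul(-5, Pow(T, 2)), T) = Add(T, Mul(-5, Pow(T, 2))))
Function('Q')(a) = -5 (Function('Q')(a) = Add(a, Mul(-1, Add(5, a))) = Add(a, Add(-5, Mul(-1, a))) = -5)
Function('L')(n, F) = -5
Mul(Mul(Function('L')(-1, 4), 59), j) = Mul(Mul(-5, 59), -5) = Mul(-295, -5) = 1475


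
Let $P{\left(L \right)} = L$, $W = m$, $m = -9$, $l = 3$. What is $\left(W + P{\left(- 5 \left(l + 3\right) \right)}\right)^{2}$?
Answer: $1521$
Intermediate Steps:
$W = -9$
$\left(W + P{\left(- 5 \left(l + 3\right) \right)}\right)^{2} = \left(-9 - 5 \left(3 + 3\right)\right)^{2} = \left(-9 - 30\right)^{2} = \left(-39\right)^{2} = 1521$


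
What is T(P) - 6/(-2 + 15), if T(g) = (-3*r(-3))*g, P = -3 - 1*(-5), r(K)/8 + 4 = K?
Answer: 4362/13 ≈ 335.54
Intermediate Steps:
r(K) = -32 + 8*K
P = 2 (P = -3 + 5 = 2)
T(g) = 168*g (T(g) = (-3*(-32 + 8*(-3)))*g = (-3*(-32 - 24))*g = (-3*(-56))*g = 168*g)
T(P) - 6/(-2 + 15) = 168*2 - 6/(-2 + 15) = 336 - 6/13 = 4362/13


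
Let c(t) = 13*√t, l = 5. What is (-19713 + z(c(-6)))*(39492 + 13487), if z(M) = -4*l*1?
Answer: -1045434607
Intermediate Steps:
z(M) = -20 (z(M) = -4*5*1 = -20*1 = -20)
(-19713 + z(c(-6)))*(39492 + 13487) = (-19713 - 20)*(39492 + 13487) = -19733*52979 = -1045434607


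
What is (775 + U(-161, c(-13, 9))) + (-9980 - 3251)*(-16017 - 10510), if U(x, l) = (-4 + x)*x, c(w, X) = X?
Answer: 351006077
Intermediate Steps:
U(x, l) = x*(-4 + x)
(775 + U(-161, c(-13, 9))) + (-9980 - 3251)*(-16017 - 10510) = (775 - 161*(-4 - 161)) + (-9980 - 3251)*(-16017 - 10510) = (775 - 161*(-165)) - 13231*(-26527) = (775 + 26565) + 350978737 = 27340 + 350978737 = 351006077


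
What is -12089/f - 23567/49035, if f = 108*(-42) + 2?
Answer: 485931337/222324690 ≈ 2.1857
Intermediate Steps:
f = -4534 (f = -4536 + 2 = -4534)
-12089/f - 23567/49035 = -12089/(-4534) - 23567/49035 = -12089*(-1/4534) - 23567*1/49035 = 12089/4534 - 23567/49035 = 485931337/222324690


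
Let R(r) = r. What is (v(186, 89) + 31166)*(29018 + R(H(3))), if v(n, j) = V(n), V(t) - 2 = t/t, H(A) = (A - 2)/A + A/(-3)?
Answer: 2713323788/3 ≈ 9.0444e+8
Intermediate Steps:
H(A) = -A/3 + (-2 + A)/A (H(A) = (-2 + A)/A + A*(-1/3) = (-2 + A)/A - A/3 = -A/3 + (-2 + A)/A)
V(t) = 3 (V(t) = 2 + t/t = 2 + 1 = 3)
v(n, j) = 3
(v(186, 89) + 31166)*(29018 + R(H(3))) = (3 + 31166)*(29018 + (1 - 2/3 - 1/3*3)) = 31169*(29018 + (1 - 2*1/3 - 1)) = 31169*(29018 + (1 - 2/3 - 1)) = 31169*(29018 - 2/3) = 31169*(87052/3) = 2713323788/3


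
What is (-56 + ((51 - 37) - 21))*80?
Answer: -5040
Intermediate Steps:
(-56 + ((51 - 37) - 21))*80 = (-56 + (14 - 21))*80 = (-56 - 7)*80 = -63*80 = -5040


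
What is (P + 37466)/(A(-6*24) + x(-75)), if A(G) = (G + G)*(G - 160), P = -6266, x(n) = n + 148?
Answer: 1248/3505 ≈ 0.35606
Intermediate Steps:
x(n) = 148 + n
A(G) = 2*G*(-160 + G) (A(G) = (2*G)*(-160 + G) = 2*G*(-160 + G))
(P + 37466)/(A(-6*24) + x(-75)) = (-6266 + 37466)/(2*(-6*24)*(-160 - 6*24) + (148 - 75)) = 31200/(2*(-144)*(-160 - 144) + 73) = 31200/(2*(-144)*(-304) + 73) = 31200/(87552 + 73) = 31200/87625 = 31200*(1/87625) = 1248/3505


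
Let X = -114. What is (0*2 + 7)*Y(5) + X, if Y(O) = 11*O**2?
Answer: 1811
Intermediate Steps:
(0*2 + 7)*Y(5) + X = (0*2 + 7)*(11*5**2) - 114 = (0 + 7)*(11*25) - 114 = 7*275 - 114 = 1925 - 114 = 1811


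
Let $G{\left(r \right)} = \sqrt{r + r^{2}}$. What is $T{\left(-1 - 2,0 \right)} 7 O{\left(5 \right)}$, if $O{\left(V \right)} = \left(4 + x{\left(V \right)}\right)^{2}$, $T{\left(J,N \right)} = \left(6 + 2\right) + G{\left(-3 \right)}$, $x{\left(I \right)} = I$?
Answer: $4536 + 567 \sqrt{6} \approx 5924.9$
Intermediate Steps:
$T{\left(J,N \right)} = 8 + \sqrt{6}$ ($T{\left(J,N \right)} = \left(6 + 2\right) + \sqrt{- 3 \left(1 - 3\right)} = 8 + \sqrt{\left(-3\right) \left(-2\right)} = 8 + \sqrt{6}$)
$O{\left(V \right)} = \left(4 + V\right)^{2}$
$T{\left(-1 - 2,0 \right)} 7 O{\left(5 \right)} = \left(8 + \sqrt{6}\right) 7 \left(4 + 5\right)^{2} = \left(56 + 7 \sqrt{6}\right) 9^{2} = \left(56 + 7 \sqrt{6}\right) 81 = 4536 + 567 \sqrt{6}$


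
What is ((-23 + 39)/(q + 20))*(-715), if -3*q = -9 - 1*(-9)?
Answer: -572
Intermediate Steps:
q = 0 (q = -(-9 - 1*(-9))/3 = -(-9 + 9)/3 = -⅓*0 = 0)
((-23 + 39)/(q + 20))*(-715) = ((-23 + 39)/(0 + 20))*(-715) = (16/20)*(-715) = (16*(1/20))*(-715) = (⅘)*(-715) = -572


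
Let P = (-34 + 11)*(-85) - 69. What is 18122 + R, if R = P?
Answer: 20008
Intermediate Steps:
P = 1886 (P = -23*(-85) - 69 = 1955 - 69 = 1886)
R = 1886
18122 + R = 18122 + 1886 = 20008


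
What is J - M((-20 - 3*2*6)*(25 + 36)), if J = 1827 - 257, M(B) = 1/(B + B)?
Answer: 10726241/6832 ≈ 1570.0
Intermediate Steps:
M(B) = 1/(2*B)
J = 1570
J - M((-20 - 3*2*6)*(25 + 36)) = 1570 - 1/(2*((-20 - 3*2*6)*(25 + 36))) = 1570 - 1/(2*((-20 - 6*6)*61)) = 1570 - 1/(2*((-20 - 36)*61)) = 1570 - 1/(2*((-56*61))) = 1570 - 1/(2*(-3416)) = 1570 - (-1)/(2*3416) = 1570 - 1*(-1/6832) = 1570 + 1/6832 = 10726241/6832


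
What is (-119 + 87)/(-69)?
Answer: 32/69 ≈ 0.46377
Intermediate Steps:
(-119 + 87)/(-69) = -32*(-1/69) = 32/69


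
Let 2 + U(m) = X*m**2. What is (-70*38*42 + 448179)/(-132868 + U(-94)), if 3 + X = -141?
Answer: -112153/468418 ≈ -0.23943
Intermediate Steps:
X = -144 (X = -3 - 141 = -144)
U(m) = -2 - 144*m**2
(-70*38*42 + 448179)/(-132868 + U(-94)) = (-70*38*42 + 448179)/(-132868 + (-2 - 144*(-94)**2)) = (-2660*42 + 448179)/(-132868 + (-2 - 144*8836)) = (-111720 + 448179)/(-132868 + (-2 - 1272384)) = 336459/(-132868 - 1272386) = 336459/(-1405254) = 336459*(-1/1405254) = -112153/468418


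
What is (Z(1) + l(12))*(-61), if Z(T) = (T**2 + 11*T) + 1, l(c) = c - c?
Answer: -793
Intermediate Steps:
l(c) = 0
Z(T) = 1 + T**2 + 11*T
(Z(1) + l(12))*(-61) = ((1 + 1**2 + 11*1) + 0)*(-61) = ((1 + 1 + 11) + 0)*(-61) = (13 + 0)*(-61) = 13*(-61) = -793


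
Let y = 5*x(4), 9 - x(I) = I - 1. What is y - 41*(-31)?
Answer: 1301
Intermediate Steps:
x(I) = 10 - I (x(I) = 9 - (I - 1) = 9 - (-1 + I) = 9 + (1 - I) = 10 - I)
y = 30 (y = 5*(10 - 1*4) = 5*(10 - 4) = 5*6 = 30)
y - 41*(-31) = 30 - 41*(-31) = 30 + 1271 = 1301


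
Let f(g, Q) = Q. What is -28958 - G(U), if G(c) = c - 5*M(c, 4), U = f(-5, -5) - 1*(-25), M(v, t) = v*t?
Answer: -28578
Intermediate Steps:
M(v, t) = t*v
U = 20 (U = -5 - 1*(-25) = -5 + 25 = 20)
G(c) = -19*c (G(c) = c - 20*c = -19*c)
-28958 - G(U) = -28958 - (-19)*20 = -28958 - 1*(-380) = -28958 + 380 = -28578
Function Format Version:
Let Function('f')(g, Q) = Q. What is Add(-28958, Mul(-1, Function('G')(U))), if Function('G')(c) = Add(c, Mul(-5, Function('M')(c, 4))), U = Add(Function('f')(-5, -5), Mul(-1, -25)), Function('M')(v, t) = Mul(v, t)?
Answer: -28578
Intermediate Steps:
Function('M')(v, t) = Mul(t, v)
U = 20 (U = Add(-5, Mul(-1, -25)) = Add(-5, 25) = 20)
Function('G')(c) = Mul(-19, c) (Function('G')(c) = Add(c, Mul(-5, Mul(4, c))) = Add(c, Mul(-20, c)) = Mul(-19, c))
Add(-28958, Mul(-1, Function('G')(U))) = Add(-28958, Mul(-1, Mul(-19, 20))) = Add(-28958, Mul(-1, -380)) = Add(-28958, 380) = -28578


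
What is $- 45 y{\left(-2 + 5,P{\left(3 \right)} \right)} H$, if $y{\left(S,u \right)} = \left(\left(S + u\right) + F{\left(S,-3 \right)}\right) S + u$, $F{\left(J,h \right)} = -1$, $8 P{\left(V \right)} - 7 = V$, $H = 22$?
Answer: $-10890$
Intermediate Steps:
$P{\left(V \right)} = \frac{7}{8} + \frac{V}{8}$
$y{\left(S,u \right)} = u + S \left(-1 + S + u\right)$ ($y{\left(S,u \right)} = \left(\left(S + u\right) - 1\right) S + u = \left(-1 + S + u\right) S + u = S \left(-1 + S + u\right) + u = u + S \left(-1 + S + u\right)$)
$- 45 y{\left(-2 + 5,P{\left(3 \right)} \right)} H = - 45 \left(\left(\frac{7}{8} + \frac{1}{8} \cdot 3\right) + \left(-2 + 5\right)^{2} - \left(-2 + 5\right) + \left(-2 + 5\right) \left(\frac{7}{8} + \frac{1}{8} \cdot 3\right)\right) 22 = - 45 \left(\left(\frac{7}{8} + \frac{3}{8}\right) + 3^{2} - 3 + 3 \left(\frac{7}{8} + \frac{3}{8}\right)\right) 22 = - 45 \left(\frac{5}{4} + 9 - 3 + 3 \cdot \frac{5}{4}\right) 22 = - 45 \left(\frac{5}{4} + 9 - 3 + \frac{15}{4}\right) 22 = \left(-45\right) 11 \cdot 22 = \left(-495\right) 22 = -10890$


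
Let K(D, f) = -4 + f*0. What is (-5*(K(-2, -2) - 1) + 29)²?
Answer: 2916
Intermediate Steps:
K(D, f) = -4 (K(D, f) = -4 + 0 = -4)
(-5*(K(-2, -2) - 1) + 29)² = (-5*(-4 - 1) + 29)² = (-5*(-5) + 29)² = (25 + 29)² = 54² = 2916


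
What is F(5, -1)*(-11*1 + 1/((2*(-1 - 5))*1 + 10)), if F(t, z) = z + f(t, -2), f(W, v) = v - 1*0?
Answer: 69/2 ≈ 34.500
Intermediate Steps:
f(W, v) = v (f(W, v) = v + 0 = v)
F(t, z) = -2 + z (F(t, z) = z - 2 = -2 + z)
F(5, -1)*(-11*1 + 1/((2*(-1 - 5))*1 + 10)) = (-2 - 1)*(-11*1 + 1/((2*(-1 - 5))*1 + 10)) = -3*(-11 + 1/((2*(-6))*1 + 10)) = -3*(-11 + 1/(-12*1 + 10)) = -3*(-11 + 1/(-12 + 10)) = -3*(-11 + 1/(-2)) = -3*(-11 - 1/2) = -3*(-23/2) = 69/2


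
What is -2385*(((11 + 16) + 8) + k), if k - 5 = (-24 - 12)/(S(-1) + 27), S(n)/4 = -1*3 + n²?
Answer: -1726740/19 ≈ -90881.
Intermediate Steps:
S(n) = -12 + 4*n² (S(n) = 4*(-1*3 + n²) = 4*(-3 + n²) = -12 + 4*n²)
k = 59/19 (k = 5 + (-24 - 12)/((-12 + 4*(-1)²) + 27) = 5 - 36/((-12 + 4*1) + 27) = 5 - 36/((-12 + 4) + 27) = 5 - 36/(-8 + 27) = 5 - 36/19 = 59/19 ≈ 3.1053)
-2385*(((11 + 16) + 8) + k) = -2385*(((11 + 16) + 8) + 59/19) = -2385*((27 + 8) + 59/19) = -2385*(35 + 59/19) = -2385*724/19 = -1726740/19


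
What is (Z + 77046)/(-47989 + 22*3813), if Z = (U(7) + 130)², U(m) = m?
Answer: 95815/35897 ≈ 2.6692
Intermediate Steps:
Z = 18769 (Z = (7 + 130)² = 137² = 18769)
(Z + 77046)/(-47989 + 22*3813) = (18769 + 77046)/(-47989 + 22*3813) = 95815/(-47989 + 83886) = 95815/35897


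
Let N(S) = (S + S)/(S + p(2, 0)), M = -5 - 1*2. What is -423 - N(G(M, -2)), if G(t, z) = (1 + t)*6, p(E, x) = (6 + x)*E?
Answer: -426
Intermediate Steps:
p(E, x) = E*(6 + x)
M = -7 (M = -5 - 2 = -7)
G(t, z) = 6 + 6*t
N(S) = 2*S/(12 + S) (N(S) = (S + S)/(S + 2*(6 + 0)) = (2*S)/(S + 2*6) = (2*S)/(S + 12) = (2*S)/(12 + S) = 2*S/(12 + S))
-423 - N(G(M, -2)) = -423 - 2*(6 + 6*(-7))/(12 + (6 + 6*(-7))) = -423 - 2*(6 - 42)/(12 + (6 - 42)) = -423 - 2*(-36)/(12 - 36) = -423 - 2*(-36)/(-24) = -423 - 2*(-36)*(-1)/24 = -423 - 1*3 = -423 - 3 = -426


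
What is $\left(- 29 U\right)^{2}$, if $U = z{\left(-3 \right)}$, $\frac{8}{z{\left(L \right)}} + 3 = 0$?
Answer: $\frac{53824}{9} \approx 5980.4$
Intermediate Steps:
$z{\left(L \right)} = - \frac{8}{3}$ ($z{\left(L \right)} = \frac{8}{-3 + 0} = \frac{8}{-3} = 8 \left(- \frac{1}{3}\right) = - \frac{8}{3}$)
$U = - \frac{8}{3} \approx -2.6667$
$\left(- 29 U\right)^{2} = \left(\left(-29\right) \left(- \frac{8}{3}\right)\right)^{2} = \left(\frac{232}{3}\right)^{2} = \frac{53824}{9}$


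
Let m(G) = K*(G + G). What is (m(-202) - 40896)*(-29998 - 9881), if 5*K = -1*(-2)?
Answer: 8186680152/5 ≈ 1.6373e+9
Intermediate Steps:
K = ⅖ (K = (-1*(-2))/5 = (⅕)*2 = ⅖ ≈ 0.40000)
m(G) = 4*G/5 (m(G) = 2*(G + G)/5 = 2*(2*G)/5 = 4*G/5)
(m(-202) - 40896)*(-29998 - 9881) = ((⅘)*(-202) - 40896)*(-29998 - 9881) = (-808/5 - 40896)*(-39879) = -205288/5*(-39879) = 8186680152/5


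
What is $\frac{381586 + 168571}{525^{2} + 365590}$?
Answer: $\frac{550157}{641215} \approx 0.85799$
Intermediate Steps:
$\frac{381586 + 168571}{525^{2} + 365590} = \frac{550157}{275625 + 365590} = \frac{550157}{641215}$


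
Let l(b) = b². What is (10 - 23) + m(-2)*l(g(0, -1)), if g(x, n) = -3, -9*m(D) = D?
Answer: -11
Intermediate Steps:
m(D) = -D/9
(10 - 23) + m(-2)*l(g(0, -1)) = (10 - 23) - ⅑*(-2)*(-3)² = -13 + (2/9)*9 = -13 + 2 = -11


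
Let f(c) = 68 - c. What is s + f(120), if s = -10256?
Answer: -10308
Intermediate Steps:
s + f(120) = -10256 + (68 - 1*120) = -10256 + (68 - 120) = -10256 - 52 = -10308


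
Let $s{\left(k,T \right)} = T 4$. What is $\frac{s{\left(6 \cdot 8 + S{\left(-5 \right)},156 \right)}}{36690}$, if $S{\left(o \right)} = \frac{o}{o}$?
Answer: $\frac{104}{6115} \approx 0.017007$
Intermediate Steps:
$S{\left(o \right)} = 1$
$s{\left(k,T \right)} = 4 T$
$\frac{s{\left(6 \cdot 8 + S{\left(-5 \right)},156 \right)}}{36690} = \frac{4 \cdot 156}{36690} = 624 \cdot \frac{1}{36690} = \frac{104}{6115}$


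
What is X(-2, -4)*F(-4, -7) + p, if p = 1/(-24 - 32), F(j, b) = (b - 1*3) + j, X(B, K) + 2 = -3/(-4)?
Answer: 979/56 ≈ 17.482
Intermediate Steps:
X(B, K) = -5/4 (X(B, K) = -2 - 3/(-4) = -2 - 3*(-¼) = -2 + ¾ = -5/4)
F(j, b) = -3 + b + j (F(j, b) = (b - 3) + j = (-3 + b) + j = -3 + b + j)
p = -1/56 (p = 1/(-56) = -1/56 ≈ -0.017857)
X(-2, -4)*F(-4, -7) + p = -5*(-3 - 7 - 4)/4 - 1/56 = -5/4*(-14) - 1/56 = 35/2 - 1/56 = 979/56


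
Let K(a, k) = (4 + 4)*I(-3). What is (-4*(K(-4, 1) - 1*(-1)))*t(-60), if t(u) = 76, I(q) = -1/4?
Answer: 304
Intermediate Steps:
I(q) = -1/4 (I(q) = -1*1/4 = -1/4)
K(a, k) = -2 (K(a, k) = (4 + 4)*(-1/4) = 8*(-1/4) = -2)
(-4*(K(-4, 1) - 1*(-1)))*t(-60) = -4*(-2 - 1*(-1))*76 = -4*(-2 + 1)*76 = -4*(-1)*76 = 4*76 = 304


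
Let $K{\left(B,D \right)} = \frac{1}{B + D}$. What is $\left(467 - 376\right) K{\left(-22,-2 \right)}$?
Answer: $- \frac{91}{24} \approx -3.7917$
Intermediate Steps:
$\left(467 - 376\right) K{\left(-22,-2 \right)} = \frac{467 - 376}{-22 - 2} = \frac{91}{-24} = 91 \left(- \frac{1}{24}\right) = - \frac{91}{24}$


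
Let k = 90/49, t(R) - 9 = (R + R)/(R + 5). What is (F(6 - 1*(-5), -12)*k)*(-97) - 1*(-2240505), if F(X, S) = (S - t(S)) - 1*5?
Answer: 770291595/343 ≈ 2.2457e+6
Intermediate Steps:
t(R) = 9 + 2*R/(5 + R) (t(R) = 9 + (R + R)/(R + 5) = 9 + (2*R)/(5 + R) = 9 + 2*R/(5 + R))
F(X, S) = -5 + S - (45 + 11*S)/(5 + S) (F(X, S) = (S - (45 + 11*S)/(5 + S)) - 1*5 = (S - (45 + 11*S)/(5 + S)) - 5 = -5 + S - (45 + 11*S)/(5 + S))
k = 90/49 (k = 90*(1/49) = 90/49 ≈ 1.8367)
(F(6 - 1*(-5), -12)*k)*(-97) - 1*(-2240505) = (((-70 + (-12)**2 - 11*(-12))/(5 - 12))*(90/49))*(-97) - 1*(-2240505) = (((-70 + 144 + 132)/(-7))*(90/49))*(-97) + 2240505 = (-1/7*206*(90/49))*(-97) + 2240505 = -206/7*90/49*(-97) + 2240505 = -18540/343*(-97) + 2240505 = 1798380/343 + 2240505 = 770291595/343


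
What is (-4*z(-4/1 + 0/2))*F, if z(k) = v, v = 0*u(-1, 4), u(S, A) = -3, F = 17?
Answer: 0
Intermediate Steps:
v = 0 (v = 0*(-3) = 0)
z(k) = 0
(-4*z(-4/1 + 0/2))*F = -4*0*17 = 0*17 = 0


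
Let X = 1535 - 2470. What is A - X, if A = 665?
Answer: 1600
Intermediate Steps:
X = -935
A - X = 665 - 1*(-935) = 665 + 935 = 1600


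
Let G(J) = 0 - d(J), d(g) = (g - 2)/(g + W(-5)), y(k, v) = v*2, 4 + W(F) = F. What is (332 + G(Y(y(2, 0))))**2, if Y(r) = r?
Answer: 8916196/81 ≈ 1.1008e+5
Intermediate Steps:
W(F) = -4 + F
y(k, v) = 2*v
d(g) = (-2 + g)/(-9 + g) (d(g) = (g - 2)/(g + (-4 - 5)) = (-2 + g)/(g - 9) = (-2 + g)/(-9 + g))
G(J) = -(-2 + J)/(-9 + J) (G(J) = 0 - (-2 + J)/(-9 + J) = -(-2 + J)/(-9 + J))
(332 + G(Y(y(2, 0))))**2 = (332 + (2 - 2*0)/(-9 + 2*0))**2 = (332 + (2 - 1*0)/(-9 + 0))**2 = (332 + (2 + 0)/(-9))**2 = (332 - 1/9*2)**2 = (332 - 2/9)**2 = (2986/9)**2 = 8916196/81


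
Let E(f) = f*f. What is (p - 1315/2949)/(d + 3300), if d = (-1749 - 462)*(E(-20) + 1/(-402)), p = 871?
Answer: -5134528/5196695361 ≈ -0.00098804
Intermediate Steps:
E(f) = f²
d = -1768789/2 (d = (-1749 - 462)*((-20)² + 1/(-402)) = -2211*(400 - 1/402) = -2211*160799/402 = -1768789/2 ≈ -8.8439e+5)
(p - 1315/2949)/(d + 3300) = (871 - 1315/2949)/(-1768789/2 + 3300) = (871 - 1315*1/2949)/(-1762189/2) = (871 - 1315/2949)*(-2/1762189) = (2567264/2949)*(-2/1762189) = -5134528/5196695361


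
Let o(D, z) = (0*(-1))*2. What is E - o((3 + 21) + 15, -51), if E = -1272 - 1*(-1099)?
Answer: -173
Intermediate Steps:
o(D, z) = 0 (o(D, z) = 0*2 = 0)
E = -173 (E = -1272 + 1099 = -173)
E - o((3 + 21) + 15, -51) = -173 - 1*0 = -173 + 0 = -173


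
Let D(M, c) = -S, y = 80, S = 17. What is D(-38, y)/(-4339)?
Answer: 17/4339 ≈ 0.0039180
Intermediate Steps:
D(M, c) = -17 (D(M, c) = -1*17 = -17)
D(-38, y)/(-4339) = -17/(-4339) = -17*(-1/4339) = 17/4339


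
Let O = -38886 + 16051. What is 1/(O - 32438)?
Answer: -1/55273 ≈ -1.8092e-5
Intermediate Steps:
O = -22835
1/(O - 32438) = 1/(-22835 - 32438) = 1/(-55273) = -1/55273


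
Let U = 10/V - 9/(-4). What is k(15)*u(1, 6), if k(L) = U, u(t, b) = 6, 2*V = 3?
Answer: 107/2 ≈ 53.500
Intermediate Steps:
V = 3/2 (V = (1/2)*3 = 3/2 ≈ 1.5000)
U = 107/12 (U = 10/(3/2) - 9/(-4) = 10*(2/3) - 9*(-1/4) = 20/3 + 9/4 = 107/12 ≈ 8.9167)
k(L) = 107/12
k(15)*u(1, 6) = (107/12)*6 = 107/2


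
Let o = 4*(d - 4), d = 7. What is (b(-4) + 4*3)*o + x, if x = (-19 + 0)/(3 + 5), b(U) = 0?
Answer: 1133/8 ≈ 141.63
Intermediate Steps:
o = 12 (o = 4*(7 - 4) = 4*3 = 12)
x = -19/8 ≈ -2.3750
(b(-4) + 4*3)*o + x = (0 + 4*3)*12 - 19/8 = (0 + 12)*12 - 19/8 = 12*12 - 19/8 = 144 - 19/8 = 1133/8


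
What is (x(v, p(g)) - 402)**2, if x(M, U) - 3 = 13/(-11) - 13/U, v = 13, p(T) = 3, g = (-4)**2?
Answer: 178195801/1089 ≈ 1.6363e+5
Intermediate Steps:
g = 16
x(M, U) = 20/11 - 13/U (x(M, U) = 3 + (13/(-11) - 13/U) = 3 + (13*(-1/11) - 13/U) = 3 + (-13/11 - 13/U) = 20/11 - 13/U)
(x(v, p(g)) - 402)**2 = ((20/11 - 13/3) - 402)**2 = (-83/33 - 402)**2 = (-13349/33)**2 = 178195801/1089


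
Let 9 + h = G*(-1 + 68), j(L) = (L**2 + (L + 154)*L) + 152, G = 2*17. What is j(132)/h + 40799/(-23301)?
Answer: 1196624797/52869969 ≈ 22.633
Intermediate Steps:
G = 34
j(L) = 152 + L**2 + L*(154 + L) (j(L) = (L**2 + (154 + L)*L) + 152 = (L**2 + L*(154 + L)) + 152 = 152 + L**2 + L*(154 + L))
h = 2269 (h = -9 + 34*(-1 + 68) = -9 + 34*67 = -9 + 2278 = 2269)
j(132)/h + 40799/(-23301) = (152 + 2*132**2 + 154*132)/2269 + 40799/(-23301) = (152 + 2*17424 + 20328)*(1/2269) + 40799*(-1/23301) = (152 + 34848 + 20328)*(1/2269) - 40799/23301 = 55328*(1/2269) - 40799/23301 = 55328/2269 - 40799/23301 = 1196624797/52869969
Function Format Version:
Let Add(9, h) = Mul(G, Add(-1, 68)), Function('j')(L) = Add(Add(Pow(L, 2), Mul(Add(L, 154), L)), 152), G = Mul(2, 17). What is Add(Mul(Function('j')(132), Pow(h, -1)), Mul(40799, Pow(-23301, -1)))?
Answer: Rational(1196624797, 52869969) ≈ 22.633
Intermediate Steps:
G = 34
Function('j')(L) = Add(152, Pow(L, 2), Mul(L, Add(154, L))) (Function('j')(L) = Add(Add(Pow(L, 2), Mul(Add(154, L), L)), 152) = Add(Add(Pow(L, 2), Mul(L, Add(154, L))), 152) = Add(152, Pow(L, 2), Mul(L, Add(154, L))))
h = 2269 (h = Add(-9, Mul(34, Add(-1, 68))) = Add(-9, Mul(34, 67)) = Add(-9, 2278) = 2269)
Add(Mul(Function('j')(132), Pow(h, -1)), Mul(40799, Pow(-23301, -1))) = Add(Mul(Add(152, Mul(2, Pow(132, 2)), Mul(154, 132)), Pow(2269, -1)), Mul(40799, Pow(-23301, -1))) = Add(Mul(Add(152, Mul(2, 17424), 20328), Rational(1, 2269)), Mul(40799, Rational(-1, 23301))) = Add(Mul(Add(152, 34848, 20328), Rational(1, 2269)), Rational(-40799, 23301)) = Add(Mul(55328, Rational(1, 2269)), Rational(-40799, 23301)) = Add(Rational(55328, 2269), Rational(-40799, 23301)) = Rational(1196624797, 52869969)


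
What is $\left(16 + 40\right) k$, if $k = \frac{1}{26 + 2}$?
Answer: $2$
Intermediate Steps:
$k = \frac{1}{28} \approx 0.035714$
$\left(16 + 40\right) k = \left(16 + 40\right) \frac{1}{28} = 56 \cdot \frac{1}{28} = 2$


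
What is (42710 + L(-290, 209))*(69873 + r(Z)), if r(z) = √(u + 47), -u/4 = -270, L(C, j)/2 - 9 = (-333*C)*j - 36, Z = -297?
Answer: 2823492187668 + 282862412*√23 ≈ 2.8248e+12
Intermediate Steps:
L(C, j) = -54 - 666*C*j (L(C, j) = 18 + 2*((-333*C)*j - 36) = 18 + 2*(-333*C*j - 36) = 18 + 2*(-36 - 333*C*j) = 18 + (-72 - 666*C*j) = -54 - 666*C*j)
u = 1080 (u = -4*(-270) = 1080)
r(z) = 7*√23 (r(z) = √(1080 + 47) = √1127 = 7*√23)
(42710 + L(-290, 209))*(69873 + r(Z)) = (42710 + (-54 - 666*(-290)*209))*(69873 + 7*√23) = (42710 + (-54 + 40366260))*(69873 + 7*√23) = (42710 + 40366206)*(69873 + 7*√23) = 40408916*(69873 + 7*√23) = 2823492187668 + 282862412*√23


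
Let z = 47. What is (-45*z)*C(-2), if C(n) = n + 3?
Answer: -2115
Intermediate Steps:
C(n) = 3 + n
(-45*z)*C(-2) = (-45*47)*(3 - 2) = -2115*1 = -2115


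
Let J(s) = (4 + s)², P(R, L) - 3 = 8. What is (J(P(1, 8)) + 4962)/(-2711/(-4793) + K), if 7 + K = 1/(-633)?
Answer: -15737197203/19526513 ≈ -805.94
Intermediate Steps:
P(R, L) = 11 (P(R, L) = 3 + 8 = 11)
K = -4432/633 (K = -7 + 1/(-633) = -7 - 1/633 = -4432/633 ≈ -7.0016)
(J(P(1, 8)) + 4962)/(-2711/(-4793) + K) = ((4 + 11)² + 4962)/(-2711/(-4793) - 4432/633) = (15² + 4962)/(-2711*(-1/4793) - 4432/633) = (225 + 4962)/(2711/4793 - 4432/633) = 5187/(-19526513/3033969) = 5187*(-3033969/19526513) = -15737197203/19526513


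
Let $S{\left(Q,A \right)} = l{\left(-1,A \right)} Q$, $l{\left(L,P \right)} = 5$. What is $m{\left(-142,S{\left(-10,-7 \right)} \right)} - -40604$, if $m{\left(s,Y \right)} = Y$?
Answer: $40554$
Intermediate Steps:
$S{\left(Q,A \right)} = 5 Q$
$m{\left(-142,S{\left(-10,-7 \right)} \right)} - -40604 = 5 \left(-10\right) - -40604 = -50 + 40604 = 40554$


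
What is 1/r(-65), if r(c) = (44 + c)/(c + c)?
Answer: 130/21 ≈ 6.1905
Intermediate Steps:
r(c) = (44 + c)/(2*c) (r(c) = (44 + c)/((2*c)) = (44 + c)*(1/(2*c)) = (44 + c)/(2*c))
1/r(-65) = 1/((1/2)*(44 - 65)/(-65)) = 1/((1/2)*(-1/65)*(-21)) = 1/(21/130) = 130/21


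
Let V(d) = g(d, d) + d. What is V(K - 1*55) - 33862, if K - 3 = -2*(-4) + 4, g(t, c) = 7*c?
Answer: -34182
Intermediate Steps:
K = 15 (K = 3 + (-2*(-4) + 4) = 3 + (8 + 4) = 3 + 12 = 15)
V(d) = 8*d (V(d) = 7*d + d = 8*d)
V(K - 1*55) - 33862 = 8*(15 - 1*55) - 33862 = 8*(15 - 55) - 33862 = 8*(-40) - 33862 = -320 - 33862 = -34182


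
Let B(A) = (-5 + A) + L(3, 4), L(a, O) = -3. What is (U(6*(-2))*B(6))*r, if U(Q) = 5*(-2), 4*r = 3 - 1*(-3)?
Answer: 30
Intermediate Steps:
B(A) = -8 + A (B(A) = (-5 + A) - 3 = -8 + A)
r = 3/2 (r = (3 - 1*(-3))/4 = (3 + 3)/4 = (1/4)*6 = 3/2 ≈ 1.5000)
U(Q) = -10
(U(6*(-2))*B(6))*r = -10*(-8 + 6)*(3/2) = -10*(-2)*(3/2) = 20*(3/2) = 30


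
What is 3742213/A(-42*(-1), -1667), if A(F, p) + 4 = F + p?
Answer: -3742213/1629 ≈ -2297.2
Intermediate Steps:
A(F, p) = -4 + F + p (A(F, p) = -4 + (F + p) = -4 + F + p)
3742213/A(-42*(-1), -1667) = 3742213/(-4 - 42*(-1) - 1667) = 3742213/(-4 + 42 - 1667) = 3742213/(-1629) = 3742213*(-1/1629) = -3742213/1629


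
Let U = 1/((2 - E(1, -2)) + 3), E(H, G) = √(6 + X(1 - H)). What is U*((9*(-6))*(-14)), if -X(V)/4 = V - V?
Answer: 3780/19 + 756*√6/19 ≈ 296.41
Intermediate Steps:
X(V) = 0 (X(V) = -4*(V - V) = -4*0 = 0)
E(H, G) = √6 (E(H, G) = √(6 + 0) = √6)
U = 1/(5 - √6) (U = 1/((2 - √6) + 3) = 1/(5 - √6) ≈ 0.39208)
U*((9*(-6))*(-14)) = (5/19 + √6/19)*((9*(-6))*(-14)) = (5/19 + √6/19)*(-54*(-14)) = (5/19 + √6/19)*756 = 3780/19 + 756*√6/19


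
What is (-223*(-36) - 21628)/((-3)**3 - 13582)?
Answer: 13600/13609 ≈ 0.99934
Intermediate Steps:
(-223*(-36) - 21628)/((-3)**3 - 13582) = (8028 - 21628)/(-27 - 13582) = -13600/(-13609) = -13600*(-1/13609) = 13600/13609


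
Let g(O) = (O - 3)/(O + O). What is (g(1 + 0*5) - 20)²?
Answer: 441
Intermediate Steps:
g(O) = (-3 + O)/(2*O) (g(O) = (-3 + O)/((2*O)) = (-3 + O)*(1/(2*O)) = (-3 + O)/(2*O))
(g(1 + 0*5) - 20)² = ((-3 + (1 + 0*5))/(2*(1 + 0*5)) - 20)² = ((-3 + (1 + 0))/(2*(1 + 0)) - 20)² = ((½)*(-3 + 1)/1 - 20)² = ((½)*1*(-2) - 20)² = (-1 - 20)² = (-21)² = 441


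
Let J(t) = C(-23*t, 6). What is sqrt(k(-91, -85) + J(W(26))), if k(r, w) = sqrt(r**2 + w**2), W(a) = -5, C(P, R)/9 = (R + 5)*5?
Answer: sqrt(495 + sqrt(15506)) ≈ 24.890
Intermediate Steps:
C(P, R) = 225 + 45*R (C(P, R) = 9*((R + 5)*5) = 9*((5 + R)*5) = 9*(25 + 5*R) = 225 + 45*R)
J(t) = 495 (J(t) = 225 + 45*6 = 225 + 270 = 495)
sqrt(k(-91, -85) + J(W(26))) = sqrt(sqrt((-91)**2 + (-85)**2) + 495) = sqrt(sqrt(8281 + 7225) + 495) = sqrt(sqrt(15506) + 495) = sqrt(495 + sqrt(15506))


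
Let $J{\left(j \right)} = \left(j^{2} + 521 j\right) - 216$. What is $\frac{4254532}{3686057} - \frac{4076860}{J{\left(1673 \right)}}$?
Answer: $\frac{294033083526}{6764552282861} \approx 0.043467$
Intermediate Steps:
$J{\left(j \right)} = -216 + j^{2} + 521 j$
$\frac{4254532}{3686057} - \frac{4076860}{J{\left(1673 \right)}} = \frac{4254532}{3686057} - \frac{4076860}{-216 + 1673^{2} + 521 \cdot 1673} = 4254532 \cdot \frac{1}{3686057} - \frac{4076860}{-216 + 2798929 + 871633} = \frac{4254532}{3686057} - \frac{4076860}{3670346} = \frac{4254532}{3686057} - \frac{2038430}{1835173} = \frac{294033083526}{6764552282861}$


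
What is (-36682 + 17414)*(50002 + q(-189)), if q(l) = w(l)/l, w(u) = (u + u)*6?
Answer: -963669752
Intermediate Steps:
w(u) = 12*u (w(u) = (2*u)*6 = 12*u)
q(l) = 12 (q(l) = (12*l)/l = 12)
(-36682 + 17414)*(50002 + q(-189)) = (-36682 + 17414)*(50002 + 12) = -19268*50014 = -963669752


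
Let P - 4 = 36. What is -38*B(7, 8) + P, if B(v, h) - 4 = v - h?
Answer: -74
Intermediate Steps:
P = 40 (P = 4 + 36 = 40)
B(v, h) = 4 + v - h (B(v, h) = 4 + (v - h) = 4 + v - h)
-38*B(7, 8) + P = -38*(4 + 7 - 1*8) + 40 = -38*(4 + 7 - 8) + 40 = -38*3 + 40 = -114 + 40 = -74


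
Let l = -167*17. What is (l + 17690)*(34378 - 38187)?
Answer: -56567459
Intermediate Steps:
l = -2839
(l + 17690)*(34378 - 38187) = (-2839 + 17690)*(34378 - 38187) = 14851*(-3809) = -56567459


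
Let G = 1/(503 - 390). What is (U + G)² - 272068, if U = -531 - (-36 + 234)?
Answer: 3311769084/12769 ≈ 2.5936e+5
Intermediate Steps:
G = 1/113 ≈ 0.0088496
U = -729 (U = -531 - 1*198 = -531 - 198 = -729)
(U + G)² - 272068 = (-729 + 1/113)² - 272068 = (-82376/113)² - 272068 = 6785805376/12769 - 272068 = 3311769084/12769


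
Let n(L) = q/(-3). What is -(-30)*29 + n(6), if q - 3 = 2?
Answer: 2605/3 ≈ 868.33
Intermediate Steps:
q = 5 (q = 3 + 2 = 5)
n(L) = -5/3 (n(L) = 5/(-3) = 5*(-⅓) = -5/3)
-(-30)*29 + n(6) = -(-30)*29 - 5/3 = -30*(-29) - 5/3 = 870 - 5/3 = 2605/3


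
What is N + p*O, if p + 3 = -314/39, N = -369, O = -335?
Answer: 129994/39 ≈ 3333.2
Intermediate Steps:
p = -431/39 (p = -3 - 314/39 = -431/39 ≈ -11.051)
N + p*O = -369 - 431/39*(-335) = -369 + 144385/39 = 129994/39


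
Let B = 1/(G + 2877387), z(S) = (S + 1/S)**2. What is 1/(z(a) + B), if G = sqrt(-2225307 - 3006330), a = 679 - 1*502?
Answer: 28289263554350799538646763/886330917334170191385529652849 + 327168747*I*sqrt(581293)/886330917334170191385529652849 ≈ 3.1917e-5 + 2.8143e-19*I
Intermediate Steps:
a = 177 (a = 679 - 502 = 177)
G = 3*I*sqrt(581293) (G = sqrt(-5231637) = 3*I*sqrt(581293) ≈ 2287.3*I)
B = 1/(2877387 + 3*I*sqrt(581293)) (B = 1/(3*I*sqrt(581293) + 2877387) = 1/(2877387 + 3*I*sqrt(581293)) ≈ 3.4754e-7 - 2.76e-10*I)
1/(z(a) + B) = 1/((1 + 177**2)**2/177**2 + (959129/2759787059802 - I*sqrt(581293)/2759787059802)) = 1/((1 + 31329)**2/31329 + (959129/2759787059802 - I*sqrt(581293)/2759787059802)) = 1/((1/31329)*31330**2 + (959129/2759787059802 - I*sqrt(581293)/2759787059802)) = 1/((1/31329)*981568900 + (959129/2759787059802 - I*sqrt(581293)/2759787059802)) = 1/(981568900/31329 + (959129/2759787059802 - I*sqrt(581293)/2759787059802)) = 1/(902973716184710636747/28820456265512286 - I*sqrt(581293)/2759787059802)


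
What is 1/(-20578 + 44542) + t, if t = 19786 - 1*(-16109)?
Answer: 860187781/23964 ≈ 35895.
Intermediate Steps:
t = 35895 (t = 19786 + 16109 = 35895)
1/(-20578 + 44542) + t = 1/(-20578 + 44542) + 35895 = 1/23964 + 35895 = 860187781/23964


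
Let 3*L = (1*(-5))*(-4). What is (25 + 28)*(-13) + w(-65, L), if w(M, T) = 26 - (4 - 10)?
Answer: -657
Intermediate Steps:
L = 20/3 (L = ((1*(-5))*(-4))/3 = (-5*(-4))/3 = (1/3)*20 = 20/3 ≈ 6.6667)
w(M, T) = 32 (w(M, T) = 26 - 1*(-6) = 26 + 6 = 32)
(25 + 28)*(-13) + w(-65, L) = (25 + 28)*(-13) + 32 = 53*(-13) + 32 = -689 + 32 = -657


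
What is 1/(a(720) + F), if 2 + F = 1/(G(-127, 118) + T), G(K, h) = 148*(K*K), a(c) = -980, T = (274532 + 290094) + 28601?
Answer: -2980319/2926673257 ≈ -0.0010183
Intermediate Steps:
T = 593227 (T = 564626 + 28601 = 593227)
G(K, h) = 148*K²
F = -5960637/2980319 (F = -2 + 1/(148*(-127)² + 593227) = -2 + 1/(148*16129 + 593227) = -2 + 1/(2387092 + 593227) = -2 + 1/2980319 = -5960637/2980319 ≈ -2.0000)
1/(a(720) + F) = 1/(-980 - 5960637/2980319) = 1/(-2926673257/2980319) = -2980319/2926673257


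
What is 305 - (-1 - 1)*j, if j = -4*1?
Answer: 297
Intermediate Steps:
j = -4
305 - (-1 - 1)*j = 305 - (-1 - 1)*(-4) = 305 - (-2)*(-4) = 305 - 1*8 = 305 - 8 = 297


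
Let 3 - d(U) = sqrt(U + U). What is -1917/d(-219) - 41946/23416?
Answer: -25569213/1744492 - 639*I*sqrt(438)/149 ≈ -14.657 - 89.754*I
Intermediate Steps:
d(U) = 3 - sqrt(2)*sqrt(U) (d(U) = 3 - sqrt(U + U) = 3 - sqrt(2*U) = 3 - sqrt(2)*sqrt(U))
-1917/d(-219) - 41946/23416 = -1917/(3 - sqrt(2)*sqrt(-219)) - 41946/23416 = -1917/(3 - sqrt(2)*I*sqrt(219)) - 41946*1/23416 = -1917/(3 - I*sqrt(438)) - 20973/11708 = -20973/11708 - 1917/(3 - I*sqrt(438))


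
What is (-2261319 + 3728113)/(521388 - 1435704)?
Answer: -733397/457158 ≈ -1.6043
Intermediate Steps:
(-2261319 + 3728113)/(521388 - 1435704) = 1466794/(-914316) = 1466794*(-1/914316) = -733397/457158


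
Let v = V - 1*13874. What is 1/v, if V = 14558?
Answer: 1/684 ≈ 0.0014620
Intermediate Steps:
v = 684 (v = 14558 - 1*13874 = 14558 - 13874 = 684)
1/v = 1/684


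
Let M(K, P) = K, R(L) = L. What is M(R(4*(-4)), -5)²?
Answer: 256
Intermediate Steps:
M(R(4*(-4)), -5)² = (4*(-4))² = (-16)² = 256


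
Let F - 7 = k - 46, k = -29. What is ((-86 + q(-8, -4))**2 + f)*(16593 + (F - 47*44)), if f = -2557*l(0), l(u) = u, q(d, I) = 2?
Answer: 102008592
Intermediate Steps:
f = 0 (f = -2557*0 = 0)
F = -68 (F = 7 + (-29 - 46) = 7 - 75 = -68)
((-86 + q(-8, -4))**2 + f)*(16593 + (F - 47*44)) = ((-86 + 2)**2 + 0)*(16593 + (-68 - 47*44)) = ((-84)**2 + 0)*(16593 + (-68 - 2068)) = (7056 + 0)*(16593 - 2136) = 7056*14457 = 102008592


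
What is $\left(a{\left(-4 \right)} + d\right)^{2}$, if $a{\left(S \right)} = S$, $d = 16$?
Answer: $144$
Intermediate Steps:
$\left(a{\left(-4 \right)} + d\right)^{2} = \left(-4 + 16\right)^{2} = 12^{2} = 144$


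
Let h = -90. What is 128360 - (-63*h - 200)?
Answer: 122890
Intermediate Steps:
128360 - (-63*h - 200) = 128360 - (-63*(-90) - 200) = 128360 - (5670 - 200) = 128360 - 1*5470 = 128360 - 5470 = 122890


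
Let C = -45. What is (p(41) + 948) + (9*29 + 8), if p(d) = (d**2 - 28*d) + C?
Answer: 1705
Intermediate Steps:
p(d) = -45 + d**2 - 28*d (p(d) = (d**2 - 28*d) - 45 = -45 + d**2 - 28*d)
(p(41) + 948) + (9*29 + 8) = ((-45 + 41**2 - 28*41) + 948) + (9*29 + 8) = ((-45 + 1681 - 1148) + 948) + (261 + 8) = (488 + 948) + 269 = 1436 + 269 = 1705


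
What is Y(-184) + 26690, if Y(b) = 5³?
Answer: 26815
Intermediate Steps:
Y(b) = 125
Y(-184) + 26690 = 125 + 26690 = 26815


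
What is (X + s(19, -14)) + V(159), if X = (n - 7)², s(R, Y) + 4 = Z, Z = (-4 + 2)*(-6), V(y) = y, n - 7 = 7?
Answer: 216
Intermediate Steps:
n = 14 (n = 7 + 7 = 14)
Z = 12 (Z = -2*(-6) = 12)
s(R, Y) = 8 (s(R, Y) = -4 + 12 = 8)
X = 49 (X = (14 - 7)² = 7² = 49)
(X + s(19, -14)) + V(159) = (49 + 8) + 159 = 57 + 159 = 216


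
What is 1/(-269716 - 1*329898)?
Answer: -1/599614 ≈ -1.6677e-6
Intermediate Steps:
1/(-269716 - 1*329898) = 1/(-269716 - 329898) = 1/(-599614) = -1/599614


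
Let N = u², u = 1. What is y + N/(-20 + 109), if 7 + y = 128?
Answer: 10770/89 ≈ 121.01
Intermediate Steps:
y = 121 (y = -7 + 128 = 121)
N = 1 (N = 1² = 1)
y + N/(-20 + 109) = 121 + 1/(-20 + 109) = 121 + 1/89 = 10770/89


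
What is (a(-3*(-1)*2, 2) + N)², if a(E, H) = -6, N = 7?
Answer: 1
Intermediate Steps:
(a(-3*(-1)*2, 2) + N)² = (-6 + 7)² = 1² = 1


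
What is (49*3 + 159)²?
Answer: 93636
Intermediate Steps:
(49*3 + 159)² = (147 + 159)² = 306² = 93636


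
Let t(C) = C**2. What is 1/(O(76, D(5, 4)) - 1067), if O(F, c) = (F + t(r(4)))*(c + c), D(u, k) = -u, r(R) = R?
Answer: -1/1987 ≈ -0.00050327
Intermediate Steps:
O(F, c) = 2*c*(16 + F) (O(F, c) = (F + 4**2)*(c + c) = (F + 16)*(2*c) = (16 + F)*(2*c) = 2*c*(16 + F))
1/(O(76, D(5, 4)) - 1067) = 1/(2*(-1*5)*(16 + 76) - 1067) = 1/(2*(-5)*92 - 1067) = 1/(-920 - 1067) = 1/(-1987) = -1/1987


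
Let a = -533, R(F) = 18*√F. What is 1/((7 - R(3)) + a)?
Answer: -263/137852 + 9*√3/137852 ≈ -0.0017948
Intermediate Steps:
1/((7 - R(3)) + a) = 1/((7 - 18*√3) - 533) = 1/(-526 - 18*√3)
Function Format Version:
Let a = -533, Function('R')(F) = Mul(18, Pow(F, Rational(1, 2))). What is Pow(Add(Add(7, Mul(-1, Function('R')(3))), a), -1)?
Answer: Add(Rational(-263, 137852), Mul(Rational(9, 137852), Pow(3, Rational(1, 2)))) ≈ -0.0017948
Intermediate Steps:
Pow(Add(Add(7, Mul(-1, Function('R')(3))), a), -1) = Pow(Add(Add(7, Mul(-1, Mul(18, Pow(3, Rational(1, 2))))), -533), -1) = Pow(Add(Add(7, Mul(-18, Pow(3, Rational(1, 2)))), -533), -1) = Pow(Add(-526, Mul(-18, Pow(3, Rational(1, 2)))), -1)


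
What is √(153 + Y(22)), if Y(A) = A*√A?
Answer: √(153 + 22*√22) ≈ 16.006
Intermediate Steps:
Y(A) = A^(3/2)
√(153 + Y(22)) = √(153 + 22^(3/2)) = √(153 + 22*√22)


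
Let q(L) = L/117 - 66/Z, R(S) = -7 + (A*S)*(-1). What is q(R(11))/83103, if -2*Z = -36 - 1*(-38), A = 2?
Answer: 7693/9723051 ≈ 0.00079121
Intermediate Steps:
Z = -1 (Z = -(-36 - 1*(-38))/2 = -(-36 + 38)/2 = -1/2*2 = -1)
R(S) = -7 - 2*S (R(S) = -7 + (2*S)*(-1) = -7 - 2*S)
q(L) = 66 + L/117 (q(L) = L/117 - 66/(-1) = L*(1/117) - 66*(-1) = L/117 + 66 = 66 + L/117)
q(R(11))/83103 = (66 + (-7 - 2*11)/117)/83103 = (66 + (-7 - 22)/117)*(1/83103) = (66 + (1/117)*(-29))*(1/83103) = (66 - 29/117)*(1/83103) = (7693/117)*(1/83103) = 7693/9723051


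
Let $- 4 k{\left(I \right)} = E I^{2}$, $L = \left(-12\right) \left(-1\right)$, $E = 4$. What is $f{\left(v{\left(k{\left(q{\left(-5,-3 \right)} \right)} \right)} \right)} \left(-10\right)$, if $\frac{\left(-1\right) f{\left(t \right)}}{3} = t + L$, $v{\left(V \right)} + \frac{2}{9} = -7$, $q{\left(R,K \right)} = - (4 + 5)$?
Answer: $\frac{430}{3} \approx 143.33$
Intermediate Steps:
$q{\left(R,K \right)} = -9$ ($q{\left(R,K \right)} = \left(-1\right) 9 = -9$)
$L = 12$
$k{\left(I \right)} = - I^{2}$ ($k{\left(I \right)} = - \frac{4 I^{2}}{4} = - I^{2}$)
$v{\left(V \right)} = - \frac{65}{9}$ ($v{\left(V \right)} = - \frac{2}{9} - 7 = - \frac{65}{9}$)
$f{\left(t \right)} = -36 - 3 t$ ($f{\left(t \right)} = - 3 \left(t + 12\right) = - 3 \left(12 + t\right) = -36 - 3 t$)
$f{\left(v{\left(k{\left(q{\left(-5,-3 \right)} \right)} \right)} \right)} \left(-10\right) = \left(-36 - - \frac{65}{3}\right) \left(-10\right) = \left(-36 + \frac{65}{3}\right) \left(-10\right) = \left(- \frac{43}{3}\right) \left(-10\right) = \frac{430}{3}$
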